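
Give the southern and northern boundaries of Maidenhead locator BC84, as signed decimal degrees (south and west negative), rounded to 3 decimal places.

Field B=1, C=2: +1·20° lon, +2·10° lat → SW at lon -160°, lat -70°.
Square 8, 4: +8·2° lon, +4·1° lat → SW at lon -144°, lat -66°.
Cell spans 2° lon × 1° lat.
south -66.000, north -65.000.

-66.000, -65.000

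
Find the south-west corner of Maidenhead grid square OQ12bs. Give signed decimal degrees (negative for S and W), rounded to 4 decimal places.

72.7500, 102.0833

Field O=14, Q=16: +14·20° lon, +16·10° lat → SW at lon 100°, lat 70°.
Square 1, 2: +1·2° lon, +2·1° lat → SW at lon 102°, lat 72°.
Subsquare b=1, s=18: +1·0.0833333° lon, +18·0.0416667° lat → SW at lon 102.083°, lat 72.75°.
latitude 72.7500, longitude 102.0833.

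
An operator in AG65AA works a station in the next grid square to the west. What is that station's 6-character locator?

AG55xa

Longitude subsquare a = 0; −1 → -1, wraps to 23 = x, carry into square.
Longitude square 6; −1 → 5.
The latitude characters are unchanged.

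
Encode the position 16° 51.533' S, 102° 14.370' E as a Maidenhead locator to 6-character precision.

OH13cd

Shift to the Maidenhead origin (180°W, 90°S): lon 282.2395, lat 73.1411.
Field: lon ⌊282.2395/20⌋ = 14 → O; lat ⌊73.1411/10⌋ = 7 → H.
Square: lon ⌊2.2395/2⌋ = 1; lat ⌊3.1411/1⌋ = 3.
Subsquare: lon ⌊0.2395/0.0833333⌋ = 2 → c; lat ⌊0.1411/0.0416667⌋ = 3 → d.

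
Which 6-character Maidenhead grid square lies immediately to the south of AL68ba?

AL67bx

Latitude subsquare a = 0; −1 → -1, wraps to 23 = x, carry into square.
Latitude square 8; −1 → 7.
The longitude characters are unchanged.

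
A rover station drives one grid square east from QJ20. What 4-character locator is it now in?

QJ30

Longitude square 2; +1 → 3.
The latitude characters are unchanged.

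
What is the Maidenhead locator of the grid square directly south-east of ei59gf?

Longitude subsquare g = 6; +1 → 7 = h.
Latitude subsquare f = 5; −1 → 4 = e.

EI59he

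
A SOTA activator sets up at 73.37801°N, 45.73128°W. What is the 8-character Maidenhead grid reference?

Offset from 180°W / 90°S: lon 134.26872°, lat 163.37801°.
Field: lon ⌊134.26872/20⌋ = 6 → G; lat ⌊163.37801/10⌋ = 16 → Q.
Square: lon ⌊14.26872/2⌋ = 7; lat ⌊3.37801/1⌋ = 3.
Subsquare: lon ⌊0.26872/0.0833333⌋ = 3 → d; lat ⌊0.37801/0.0416667⌋ = 9 → j.
Extended square: lon ⌊0.01872/0.00833333⌋ = 2; lat ⌊0.00301/0.00416667⌋ = 0.

GQ73dj20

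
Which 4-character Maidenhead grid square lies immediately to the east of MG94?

NG04

Longitude square 9; +1 → 10, wraps to 0, carry into field.
Longitude field M = 12; +1 → 13 = N.
The latitude characters are unchanged.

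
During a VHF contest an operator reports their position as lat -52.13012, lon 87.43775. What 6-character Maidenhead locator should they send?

ND37ru

Shift to the Maidenhead origin (180°W, 90°S): lon 267.4377, lat 37.8699.
Field: lon ⌊267.4377/20⌋ = 13 → N; lat ⌊37.8699/10⌋ = 3 → D.
Square: lon ⌊7.4377/2⌋ = 3; lat ⌊7.8699/1⌋ = 7.
Subsquare: lon ⌊1.4377/0.0833333⌋ = 17 → r; lat ⌊0.8699/0.0416667⌋ = 20 → u.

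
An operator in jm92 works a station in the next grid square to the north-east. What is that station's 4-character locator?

KM03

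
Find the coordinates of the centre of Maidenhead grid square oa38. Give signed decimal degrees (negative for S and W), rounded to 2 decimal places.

-81.50, 107.00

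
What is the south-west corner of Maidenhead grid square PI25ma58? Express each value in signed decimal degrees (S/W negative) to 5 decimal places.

-4.96667, 125.04167

Field P=15, I=8: +15·20° lon, +8·10° lat → SW at lon 120°, lat -10°.
Square 2, 5: +2·2° lon, +5·1° lat → SW at lon 124°, lat -5°.
Subsquare m=12, a=0: +12·0.0833333° lon, +0·0.0416667° lat → SW at lon 125°, lat -5°.
Extended square 5, 8: +5·0.00833333° lon, +8·0.00416667° lat → SW at lon 125.042°, lat -4.96667°.
latitude -4.96667, longitude 125.04167.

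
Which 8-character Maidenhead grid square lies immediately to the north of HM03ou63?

HM03ou64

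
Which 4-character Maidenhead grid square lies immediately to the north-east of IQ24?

IQ35

Longitude square 2; +1 → 3.
Latitude square 4; +1 → 5.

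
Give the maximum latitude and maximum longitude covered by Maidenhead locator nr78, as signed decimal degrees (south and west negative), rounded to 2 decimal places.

89.00, 96.00

Field N=13, R=17: +13·20° lon, +17·10° lat → SW at lon 80°, lat 80°.
Square 7, 8: +7·2° lon, +8·1° lat → SW at lon 94°, lat 88°.
Cell spans 2° lon × 1° lat. NE corner is SW corner plus one full cell.
latitude 89.00, longitude 96.00.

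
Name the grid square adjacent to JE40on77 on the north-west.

JE40on68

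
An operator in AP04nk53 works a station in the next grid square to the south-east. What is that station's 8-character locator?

Longitude extended square 5; +1 → 6.
Latitude extended square 3; −1 → 2.

AP04nk62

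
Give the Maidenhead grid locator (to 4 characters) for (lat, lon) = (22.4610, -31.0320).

Shift to the Maidenhead origin (180°W, 90°S): lon 148.97, lat 112.46.
Field (20°×10°, letters A–R): lon ⌊148.97/20⌋ = 7 → H; lat ⌊112.46/10⌋ = 11 → L.
Square (2°×1°, digits 0–9): lon ⌊8.97/2⌋ = 4; lat ⌊2.46/1⌋ = 2.

HL42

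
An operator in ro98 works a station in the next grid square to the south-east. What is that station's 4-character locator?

AO07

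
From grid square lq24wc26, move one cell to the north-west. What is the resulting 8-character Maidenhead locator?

LQ24wc17

Longitude extended square 2; −1 → 1.
Latitude extended square 6; +1 → 7.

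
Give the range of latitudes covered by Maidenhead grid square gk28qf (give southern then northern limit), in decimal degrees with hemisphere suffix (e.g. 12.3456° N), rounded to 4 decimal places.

Field G=6, K=10: +6·20° lon, +10·10° lat → SW at lon -60°, lat 10°.
Square 2, 8: +2·2° lon, +8·1° lat → SW at lon -56°, lat 18°.
Subsquare q=16, f=5: +16·0.0833333° lon, +5·0.0416667° lat → SW at lon -54.6667°, lat 18.2083°.
Cell spans 0.0833333° lon × 0.0416667° lat.
south 18.2083° N, north 18.2500° N.

18.2083° N, 18.2500° N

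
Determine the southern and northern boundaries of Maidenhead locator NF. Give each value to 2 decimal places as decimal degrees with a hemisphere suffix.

Field N=13, F=5: +13·20° lon, +5·10° lat → SW at lon 80°, lat -40°.
Cell spans 20° lon × 10° lat.
south 40.00° S, north 30.00° S.

40.00° S, 30.00° S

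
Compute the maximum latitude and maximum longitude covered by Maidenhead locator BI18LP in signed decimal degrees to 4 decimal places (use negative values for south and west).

-1.3333, -157.0000

Field B=1, I=8: +1·20° lon, +8·10° lat → SW at lon -160°, lat -10°.
Square 1, 8: +1·2° lon, +8·1° lat → SW at lon -158°, lat -2°.
Subsquare l=11, p=15: +11·0.0833333° lon, +15·0.0416667° lat → SW at lon -157.083°, lat -1.375°.
Cell spans 0.0833333° lon × 0.0416667° lat. NE corner is SW corner plus one full cell.
latitude -1.3333, longitude -157.0000.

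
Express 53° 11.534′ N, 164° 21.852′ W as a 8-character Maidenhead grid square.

Shift to the Maidenhead origin (180°W, 90°S): lon 15.63580, lat 143.19223.
Field: 15.63580/20 → 0 → A, 143.19223/10 → 14 → O; chars AO.
Square: 15.63580/2 → 7, 3.19223/1 → 3; chars 73.
Subsquare: 1.63580/0.0833333 → 19 → t, 0.19223/0.0416667 → 4 → e; chars te.
Extended square: 0.05247/0.00833333 → 6, 0.02557/0.00416667 → 6; chars 66.

AO73te66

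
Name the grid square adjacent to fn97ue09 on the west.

FN97te99

Longitude extended square 0; −1 → -1, wraps to 9, carry into subsquare.
Longitude subsquare u = 20; −1 → 19 = t.
The latitude characters are unchanged.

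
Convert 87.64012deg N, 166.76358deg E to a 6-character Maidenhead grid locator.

Add 180° to longitude and 90° to latitude: 346.7636, 177.6401.
Field: lon ⌊346.7636/20⌋ = 17 → R; lat ⌊177.6401/10⌋ = 17 → R.
Square: lon ⌊6.7636/2⌋ = 3; lat ⌊7.6401/1⌋ = 7.
Subsquare: lon ⌊0.7636/0.0833333⌋ = 9 → j; lat ⌊0.6401/0.0416667⌋ = 15 → p.

RR37jp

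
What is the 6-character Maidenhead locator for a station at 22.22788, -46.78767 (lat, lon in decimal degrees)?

GL62of

Add 180° to longitude and 90° to latitude: 133.2123, 112.2279.
Field: lon ⌊133.2123/20⌋ = 6 → G; lat ⌊112.2279/10⌋ = 11 → L.
Square: lon ⌊13.2123/2⌋ = 6; lat ⌊2.2279/1⌋ = 2.
Subsquare: lon ⌊1.2123/0.0833333⌋ = 14 → o; lat ⌊0.2279/0.0416667⌋ = 5 → f.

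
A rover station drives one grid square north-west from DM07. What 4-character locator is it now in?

CM98

Longitude square 0; −1 → -1, wraps to 9, carry into field.
Longitude field D = 3; −1 → 2 = C.
Latitude square 7; +1 → 8.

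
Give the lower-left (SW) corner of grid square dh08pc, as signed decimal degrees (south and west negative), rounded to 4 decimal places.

Field D=3, H=7: +3·20° lon, +7·10° lat → SW at lon -120°, lat -20°.
Square 0, 8: +0·2° lon, +8·1° lat → SW at lon -120°, lat -12°.
Subsquare p=15, c=2: +15·0.0833333° lon, +2·0.0416667° lat → SW at lon -118.75°, lat -11.9167°.
latitude -11.9167, longitude -118.7500.

-11.9167, -118.7500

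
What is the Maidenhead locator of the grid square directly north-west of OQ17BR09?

Longitude extended square 0; −1 → -1, wraps to 9, carry into subsquare.
Longitude subsquare b = 1; −1 → 0 = a.
Latitude extended square 9; +1 → 10, wraps to 0, carry into subsquare.
Latitude subsquare r = 17; +1 → 18 = s.

OQ17as90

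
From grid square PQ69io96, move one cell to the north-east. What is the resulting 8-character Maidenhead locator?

PQ69jo07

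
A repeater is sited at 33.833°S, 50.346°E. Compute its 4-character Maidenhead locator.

Offset from 180°W / 90°S: lon 230.35°, lat 56.17°.
Field: 230.35/20 → 11 → L, 56.17/10 → 5 → F; chars LF.
Square: 10.35/2 → 5, 6.17/1 → 6; chars 56.

LF56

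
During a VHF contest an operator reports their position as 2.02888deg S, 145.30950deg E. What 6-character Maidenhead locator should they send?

QI27px

Offset from 180°W / 90°S: lon 325.3095°, lat 87.9711°.
Field: 325.3095/20 → 16 → Q, 87.9711/10 → 8 → I; chars QI.
Square: 5.3095/2 → 2, 7.9711/1 → 7; chars 27.
Subsquare: 1.3095/0.0833333 → 15 → p, 0.9711/0.0416667 → 23 → x; chars px.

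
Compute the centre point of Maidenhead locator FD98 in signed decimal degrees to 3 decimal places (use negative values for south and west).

Field F=5, D=3: +5·20° lon, +3·10° lat → SW at lon -80°, lat -60°.
Square 9, 8: +9·2° lon, +8·1° lat → SW at lon -62°, lat -52°.
Cell spans 2° lon × 1° lat. Centre is SW corner plus half of each.
latitude -51.500, longitude -61.000.

-51.500, -61.000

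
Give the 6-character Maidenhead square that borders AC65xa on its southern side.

AC64xx

Latitude subsquare a = 0; −1 → -1, wraps to 23 = x, carry into square.
Latitude square 5; −1 → 4.
The longitude characters are unchanged.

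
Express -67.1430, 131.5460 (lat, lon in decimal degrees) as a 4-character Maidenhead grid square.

PC52

Add 180° to longitude and 90° to latitude: 311.55, 22.86.
Field (20°×10°, letters A–R): 311.55/20 → 15 → P, 22.86/10 → 2 → C; chars PC.
Square (2°×1°, digits 0–9): 11.55/2 → 5, 2.86/1 → 2; chars 52.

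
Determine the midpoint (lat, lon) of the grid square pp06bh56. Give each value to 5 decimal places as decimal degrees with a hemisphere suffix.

66.31875° N, 120.12917° E

Field P=15, P=15: +15·20° lon, +15·10° lat → SW at lon 120°, lat 60°.
Square 0, 6: +0·2° lon, +6·1° lat → SW at lon 120°, lat 66°.
Subsquare b=1, h=7: +1·0.0833333° lon, +7·0.0416667° lat → SW at lon 120.083°, lat 66.2917°.
Extended square 5, 6: +5·0.00833333° lon, +6·0.00416667° lat → SW at lon 120.125°, lat 66.3167°.
Cell spans 0.00833333° lon × 0.00416667° lat. Centre is SW corner plus half of each.
latitude 66.31875° N, longitude 120.12917° E.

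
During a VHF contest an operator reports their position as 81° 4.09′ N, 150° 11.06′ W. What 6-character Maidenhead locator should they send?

BR41vb

Shift to the Maidenhead origin (180°W, 90°S): lon 29.8157, lat 171.0682.
Field: 29.8157/20 → 1 → B, 171.0682/10 → 17 → R; chars BR.
Square: 9.8157/2 → 4, 1.0682/1 → 1; chars 41.
Subsquare: 1.8157/0.0833333 → 21 → v, 0.0682/0.0416667 → 1 → b; chars vb.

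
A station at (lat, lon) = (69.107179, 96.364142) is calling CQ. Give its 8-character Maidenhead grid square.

Add 180° to longitude and 90° to latitude: 276.36414, 159.10718.
Field (20°×10°, letters A–R): lon ⌊276.36414/20⌋ = 13 → N; lat ⌊159.10718/10⌋ = 15 → P.
Square (2°×1°, digits 0–9): lon ⌊16.36414/2⌋ = 8; lat ⌊9.10718/1⌋ = 9.
Subsquare (5′×2.5′, letters a–x): lon ⌊0.36414/0.0833333⌋ = 4 → e; lat ⌊0.10718/0.0416667⌋ = 2 → c.
Extended square (30″×15″, digits 0–9): lon ⌊0.03081/0.00833333⌋ = 3; lat ⌊0.02385/0.00416667⌋ = 5.

NP89ec35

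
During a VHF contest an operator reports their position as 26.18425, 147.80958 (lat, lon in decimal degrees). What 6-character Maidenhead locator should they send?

QL36ve

Shift to the Maidenhead origin (180°W, 90°S): lon 327.8096, lat 116.1842.
Field: 327.8096/20 → 16 → Q, 116.1842/10 → 11 → L; chars QL.
Square: 7.8096/2 → 3, 6.1842/1 → 6; chars 36.
Subsquare: 1.8096/0.0833333 → 21 → v, 0.1842/0.0416667 → 4 → e; chars ve.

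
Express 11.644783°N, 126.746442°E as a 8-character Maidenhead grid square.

Add 180° to longitude and 90° to latitude: 306.74644, 101.64478.
Field (20°×10°, letters A–R): lon ⌊306.74644/20⌋ = 15 → P; lat ⌊101.64478/10⌋ = 10 → K.
Square (2°×1°, digits 0–9): lon ⌊6.74644/2⌋ = 3; lat ⌊1.64478/1⌋ = 1.
Subsquare (5′×2.5′, letters a–x): lon ⌊0.74644/0.0833333⌋ = 8 → i; lat ⌊0.64478/0.0416667⌋ = 15 → p.
Extended square (30″×15″, digits 0–9): lon ⌊0.07978/0.00833333⌋ = 9; lat ⌊0.01978/0.00416667⌋ = 4.

PK31ip94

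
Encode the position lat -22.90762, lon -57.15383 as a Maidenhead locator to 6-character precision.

Add 180° to longitude and 90° to latitude: 122.8462, 67.0924.
Field: lon ⌊122.8462/20⌋ = 6 → G; lat ⌊67.0924/10⌋ = 6 → G.
Square: lon ⌊2.8462/2⌋ = 1; lat ⌊7.0924/1⌋ = 7.
Subsquare: lon ⌊0.8462/0.0833333⌋ = 10 → k; lat ⌊0.0924/0.0416667⌋ = 2 → c.

GG17kc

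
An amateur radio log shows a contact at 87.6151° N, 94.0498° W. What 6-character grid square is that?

ER27xo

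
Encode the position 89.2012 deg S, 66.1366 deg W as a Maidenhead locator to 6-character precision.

Add 180° to longitude and 90° to latitude: 113.8634, 0.7988.
Field: 113.8634/20 → 5 → F, 0.7988/10 → 0 → A; chars FA.
Square: 13.8634/2 → 6, 0.7988/1 → 0; chars 60.
Subsquare: 1.8634/0.0833333 → 22 → w, 0.7988/0.0416667 → 19 → t; chars wt.

FA60wt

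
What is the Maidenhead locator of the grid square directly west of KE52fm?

KE52em

Longitude subsquare f = 5; −1 → 4 = e.
The latitude characters are unchanged.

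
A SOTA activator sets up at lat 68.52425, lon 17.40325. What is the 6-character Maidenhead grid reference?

Shift to the Maidenhead origin (180°W, 90°S): lon 197.4033, lat 158.5242.
Field: lon ⌊197.4033/20⌋ = 9 → J; lat ⌊158.5242/10⌋ = 15 → P.
Square: lon ⌊17.4033/2⌋ = 8; lat ⌊8.5242/1⌋ = 8.
Subsquare: lon ⌊1.4033/0.0833333⌋ = 16 → q; lat ⌊0.5242/0.0416667⌋ = 12 → m.

JP88qm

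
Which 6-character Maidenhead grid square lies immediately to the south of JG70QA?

Latitude subsquare a = 0; −1 → -1, wraps to 23 = x, carry into square.
Latitude square 0; −1 → -1, wraps to 9, carry into field.
Latitude field G = 6; −1 → 5 = F.
The longitude characters are unchanged.

JF79qx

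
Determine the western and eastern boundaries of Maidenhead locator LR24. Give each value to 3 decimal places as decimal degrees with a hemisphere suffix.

Field L=11, R=17: +11·20° lon, +17·10° lat → SW at lon 40°, lat 80°.
Square 2, 4: +2·2° lon, +4·1° lat → SW at lon 44°, lat 84°.
Cell spans 2° lon × 1° lat.
west 44.000° E, east 46.000° E.

44.000° E, 46.000° E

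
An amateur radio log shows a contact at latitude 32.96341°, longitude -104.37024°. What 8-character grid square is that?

DM72tx51

Offset from 180°W / 90°S: lon 75.62976°, lat 122.96341°.
Field: 75.62976/20 → 3 → D, 122.96341/10 → 12 → M; chars DM.
Square: 15.62976/2 → 7, 2.96341/1 → 2; chars 72.
Subsquare: 1.62976/0.0833333 → 19 → t, 0.96341/0.0416667 → 23 → x; chars tx.
Extended square: 0.04643/0.00833333 → 5, 0.00508/0.00416667 → 1; chars 51.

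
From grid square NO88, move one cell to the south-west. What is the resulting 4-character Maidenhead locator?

Longitude square 8; −1 → 7.
Latitude square 8; −1 → 7.

NO77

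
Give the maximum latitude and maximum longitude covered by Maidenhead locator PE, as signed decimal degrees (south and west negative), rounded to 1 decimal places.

-40.0, 140.0

Field P=15, E=4: +15·20° lon, +4·10° lat → SW at lon 120°, lat -50°.
Cell spans 20° lon × 10° lat. NE corner is SW corner plus one full cell.
latitude -40.0, longitude 140.0.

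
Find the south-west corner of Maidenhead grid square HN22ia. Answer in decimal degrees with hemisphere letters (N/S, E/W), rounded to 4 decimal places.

Field H=7, N=13: +7·20° lon, +13·10° lat → SW at lon -40°, lat 40°.
Square 2, 2: +2·2° lon, +2·1° lat → SW at lon -36°, lat 42°.
Subsquare i=8, a=0: +8·0.0833333° lon, +0·0.0416667° lat → SW at lon -35.3333°, lat 42°.
latitude 42.0000° N, longitude 35.3333° W.

42.0000° N, 35.3333° W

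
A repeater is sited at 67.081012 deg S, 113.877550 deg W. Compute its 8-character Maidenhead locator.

DC32bw40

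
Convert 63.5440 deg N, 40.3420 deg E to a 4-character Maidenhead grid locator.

LP03

Offset from 180°W / 90°S: lon 220.34°, lat 153.54°.
Field (20°×10°, letters A–R): lon ⌊220.34/20⌋ = 11 → L; lat ⌊153.54/10⌋ = 15 → P.
Square (2°×1°, digits 0–9): lon ⌊0.34/2⌋ = 0; lat ⌊3.54/1⌋ = 3.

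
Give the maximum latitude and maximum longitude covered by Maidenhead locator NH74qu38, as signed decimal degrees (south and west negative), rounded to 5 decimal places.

-15.12917, 95.36667

Field N=13, H=7: +13·20° lon, +7·10° lat → SW at lon 80°, lat -20°.
Square 7, 4: +7·2° lon, +4·1° lat → SW at lon 94°, lat -16°.
Subsquare q=16, u=20: +16·0.0833333° lon, +20·0.0416667° lat → SW at lon 95.3333°, lat -15.1667°.
Extended square 3, 8: +3·0.00833333° lon, +8·0.00416667° lat → SW at lon 95.3583°, lat -15.1333°.
Cell spans 0.00833333° lon × 0.00416667° lat. NE corner is SW corner plus one full cell.
latitude -15.12917, longitude 95.36667.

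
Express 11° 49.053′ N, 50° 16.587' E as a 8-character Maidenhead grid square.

LK51dt36

Offset from 180°W / 90°S: lon 230.27645°, lat 101.81755°.
Field (20°×10°, letters A–R): lon ⌊230.27645/20⌋ = 11 → L; lat ⌊101.81755/10⌋ = 10 → K.
Square (2°×1°, digits 0–9): lon ⌊10.27645/2⌋ = 5; lat ⌊1.81755/1⌋ = 1.
Subsquare (5′×2.5′, letters a–x): lon ⌊0.27645/0.0833333⌋ = 3 → d; lat ⌊0.81755/0.0416667⌋ = 19 → t.
Extended square (30″×15″, digits 0–9): lon ⌊0.02645/0.00833333⌋ = 3; lat ⌊0.02588/0.00416667⌋ = 6.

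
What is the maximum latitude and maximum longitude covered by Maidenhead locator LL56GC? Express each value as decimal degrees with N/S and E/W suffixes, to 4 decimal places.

Field L=11, L=11: +11·20° lon, +11·10° lat → SW at lon 40°, lat 20°.
Square 5, 6: +5·2° lon, +6·1° lat → SW at lon 50°, lat 26°.
Subsquare g=6, c=2: +6·0.0833333° lon, +2·0.0416667° lat → SW at lon 50.5°, lat 26.0833°.
Cell spans 0.0833333° lon × 0.0416667° lat. NE corner is SW corner plus one full cell.
latitude 26.1250° N, longitude 50.5833° E.

26.1250° N, 50.5833° E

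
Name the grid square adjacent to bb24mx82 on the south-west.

BB24mx71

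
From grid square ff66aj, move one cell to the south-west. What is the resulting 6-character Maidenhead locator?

FF56xi

Longitude subsquare a = 0; −1 → -1, wraps to 23 = x, carry into square.
Longitude square 6; −1 → 5.
Latitude subsquare j = 9; −1 → 8 = i.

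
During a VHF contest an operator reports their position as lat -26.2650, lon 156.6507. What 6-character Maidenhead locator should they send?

QG83hr

Shift to the Maidenhead origin (180°W, 90°S): lon 336.6507, lat 63.7350.
Field (20°×10°, letters A–R): lon ⌊336.6507/20⌋ = 16 → Q; lat ⌊63.7350/10⌋ = 6 → G.
Square (2°×1°, digits 0–9): lon ⌊16.6507/2⌋ = 8; lat ⌊3.7350/1⌋ = 3.
Subsquare (5′×2.5′, letters a–x): lon ⌊0.6507/0.0833333⌋ = 7 → h; lat ⌊0.7350/0.0416667⌋ = 17 → r.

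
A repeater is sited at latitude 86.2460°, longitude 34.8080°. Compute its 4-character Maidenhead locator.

Shift to the Maidenhead origin (180°W, 90°S): lon 214.81, lat 176.25.
Field: 214.81/20 → 10 → K, 176.25/10 → 17 → R; chars KR.
Square: 14.81/2 → 7, 6.25/1 → 6; chars 76.

KR76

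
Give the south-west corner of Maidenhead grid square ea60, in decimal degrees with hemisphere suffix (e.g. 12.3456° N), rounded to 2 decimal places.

Field E=4, A=0: +4·20° lon, +0·10° lat → SW at lon -100°, lat -90°.
Square 6, 0: +6·2° lon, +0·1° lat → SW at lon -88°, lat -90°.
latitude 90.00° S, longitude 88.00° W.

90.00° S, 88.00° W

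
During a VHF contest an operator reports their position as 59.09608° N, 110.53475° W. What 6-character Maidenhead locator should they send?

DO49rc

Shift to the Maidenhead origin (180°W, 90°S): lon 69.4652, lat 149.0961.
Field: 69.4652/20 → 3 → D, 149.0961/10 → 14 → O; chars DO.
Square: 9.4652/2 → 4, 9.0961/1 → 9; chars 49.
Subsquare: 1.4652/0.0833333 → 17 → r, 0.0961/0.0416667 → 2 → c; chars rc.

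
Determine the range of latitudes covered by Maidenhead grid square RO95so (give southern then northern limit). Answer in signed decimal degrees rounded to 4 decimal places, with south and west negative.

55.5833, 55.6250

Field R=17, O=14: +17·20° lon, +14·10° lat → SW at lon 160°, lat 50°.
Square 9, 5: +9·2° lon, +5·1° lat → SW at lon 178°, lat 55°.
Subsquare s=18, o=14: +18·0.0833333° lon, +14·0.0416667° lat → SW at lon 179.5°, lat 55.5833°.
Cell spans 0.0833333° lon × 0.0416667° lat.
south 55.5833, north 55.6250.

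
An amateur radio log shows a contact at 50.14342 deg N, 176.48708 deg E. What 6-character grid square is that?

RO80fd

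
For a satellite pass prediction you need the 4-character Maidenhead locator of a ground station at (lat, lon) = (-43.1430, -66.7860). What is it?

FE66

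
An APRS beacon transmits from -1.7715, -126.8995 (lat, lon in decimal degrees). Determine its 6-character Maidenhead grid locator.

CI68nf

Shift to the Maidenhead origin (180°W, 90°S): lon 53.1005, lat 88.2285.
Field: 53.1005/20 → 2 → C, 88.2285/10 → 8 → I; chars CI.
Square: 13.1005/2 → 6, 8.2285/1 → 8; chars 68.
Subsquare: 1.1005/0.0833333 → 13 → n, 0.2285/0.0416667 → 5 → f; chars nf.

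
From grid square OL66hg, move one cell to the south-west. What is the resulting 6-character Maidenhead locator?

OL66gf

Longitude subsquare h = 7; −1 → 6 = g.
Latitude subsquare g = 6; −1 → 5 = f.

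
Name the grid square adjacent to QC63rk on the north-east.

QC63sl

Longitude subsquare r = 17; +1 → 18 = s.
Latitude subsquare k = 10; +1 → 11 = l.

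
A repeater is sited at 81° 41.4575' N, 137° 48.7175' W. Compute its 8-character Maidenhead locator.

CR11cq25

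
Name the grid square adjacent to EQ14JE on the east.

Longitude subsquare j = 9; +1 → 10 = k.
The latitude characters are unchanged.

EQ14ke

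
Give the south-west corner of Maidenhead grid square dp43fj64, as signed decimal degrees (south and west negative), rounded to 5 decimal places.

63.39167, -111.53333

Field D=3, P=15: +3·20° lon, +15·10° lat → SW at lon -120°, lat 60°.
Square 4, 3: +4·2° lon, +3·1° lat → SW at lon -112°, lat 63°.
Subsquare f=5, j=9: +5·0.0833333° lon, +9·0.0416667° lat → SW at lon -111.583°, lat 63.375°.
Extended square 6, 4: +6·0.00833333° lon, +4·0.00416667° lat → SW at lon -111.533°, lat 63.3917°.
latitude 63.39167, longitude -111.53333.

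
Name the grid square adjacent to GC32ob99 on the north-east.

Longitude extended square 9; +1 → 10, wraps to 0, carry into subsquare.
Longitude subsquare o = 14; +1 → 15 = p.
Latitude extended square 9; +1 → 10, wraps to 0, carry into subsquare.
Latitude subsquare b = 1; +1 → 2 = c.

GC32pc00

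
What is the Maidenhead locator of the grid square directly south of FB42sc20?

Latitude extended square 0; −1 → -1, wraps to 9, carry into subsquare.
Latitude subsquare c = 2; −1 → 1 = b.
The longitude characters are unchanged.

FB42sb29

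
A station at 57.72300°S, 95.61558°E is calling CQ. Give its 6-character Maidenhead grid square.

Shift to the Maidenhead origin (180°W, 90°S): lon 275.6156, lat 32.2770.
Field: 275.6156/20 → 13 → N, 32.2770/10 → 3 → D; chars ND.
Square: 15.6156/2 → 7, 2.2770/1 → 2; chars 72.
Subsquare: 1.6156/0.0833333 → 19 → t, 0.2770/0.0416667 → 6 → g; chars tg.

ND72tg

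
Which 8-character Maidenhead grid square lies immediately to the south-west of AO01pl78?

AO01pl67

Longitude extended square 7; −1 → 6.
Latitude extended square 8; −1 → 7.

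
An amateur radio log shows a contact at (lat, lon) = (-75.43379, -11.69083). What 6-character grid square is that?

IB44dn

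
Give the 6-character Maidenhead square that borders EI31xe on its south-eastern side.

Longitude subsquare x = 23; +1 → 24, wraps to 0 = a, carry into square.
Longitude square 3; +1 → 4.
Latitude subsquare e = 4; −1 → 3 = d.

EI41ad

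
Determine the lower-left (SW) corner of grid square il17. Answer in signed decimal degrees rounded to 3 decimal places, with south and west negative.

27.000, -18.000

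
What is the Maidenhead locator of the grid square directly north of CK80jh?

CK80ji

Latitude subsquare h = 7; +1 → 8 = i.
The longitude characters are unchanged.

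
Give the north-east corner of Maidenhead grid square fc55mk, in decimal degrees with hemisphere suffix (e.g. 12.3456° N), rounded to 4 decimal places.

Field F=5, C=2: +5·20° lon, +2·10° lat → SW at lon -80°, lat -70°.
Square 5, 5: +5·2° lon, +5·1° lat → SW at lon -70°, lat -65°.
Subsquare m=12, k=10: +12·0.0833333° lon, +10·0.0416667° lat → SW at lon -69°, lat -64.5833°.
Cell spans 0.0833333° lon × 0.0416667° lat. NE corner is SW corner plus one full cell.
latitude 64.5417° S, longitude 68.9167° W.

64.5417° S, 68.9167° W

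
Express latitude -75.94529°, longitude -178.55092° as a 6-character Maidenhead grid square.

AB04rb

Offset from 180°W / 90°S: lon 1.4491°, lat 14.0547°.
Field (20°×10°, letters A–R): lon ⌊1.4491/20⌋ = 0 → A; lat ⌊14.0547/10⌋ = 1 → B.
Square (2°×1°, digits 0–9): lon ⌊1.4491/2⌋ = 0; lat ⌊4.0547/1⌋ = 4.
Subsquare (5′×2.5′, letters a–x): lon ⌊1.4491/0.0833333⌋ = 17 → r; lat ⌊0.0547/0.0416667⌋ = 1 → b.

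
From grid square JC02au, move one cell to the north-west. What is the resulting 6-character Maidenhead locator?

IC92xv

Longitude subsquare a = 0; −1 → -1, wraps to 23 = x, carry into square.
Longitude square 0; −1 → -1, wraps to 9, carry into field.
Longitude field J = 9; −1 → 8 = I.
Latitude subsquare u = 20; +1 → 21 = v.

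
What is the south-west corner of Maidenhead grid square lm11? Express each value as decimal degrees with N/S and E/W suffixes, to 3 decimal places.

31.000° N, 42.000° E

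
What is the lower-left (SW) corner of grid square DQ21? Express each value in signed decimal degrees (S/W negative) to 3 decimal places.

71.000, -116.000

Field D=3, Q=16: +3·20° lon, +16·10° lat → SW at lon -120°, lat 70°.
Square 2, 1: +2·2° lon, +1·1° lat → SW at lon -116°, lat 71°.
latitude 71.000, longitude -116.000.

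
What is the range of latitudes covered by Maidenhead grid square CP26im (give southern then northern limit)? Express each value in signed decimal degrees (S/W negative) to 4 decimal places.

66.5000, 66.5417

Field C=2, P=15: +2·20° lon, +15·10° lat → SW at lon -140°, lat 60°.
Square 2, 6: +2·2° lon, +6·1° lat → SW at lon -136°, lat 66°.
Subsquare i=8, m=12: +8·0.0833333° lon, +12·0.0416667° lat → SW at lon -135.333°, lat 66.5°.
Cell spans 0.0833333° lon × 0.0416667° lat.
south 66.5000, north 66.5417.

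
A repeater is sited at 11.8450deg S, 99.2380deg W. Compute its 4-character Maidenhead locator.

Add 180° to longitude and 90° to latitude: 80.76, 78.16.
Field (20°×10°, letters A–R): 80.76/20 → 4 → E, 78.16/10 → 7 → H; chars EH.
Square (2°×1°, digits 0–9): 0.76/2 → 0, 8.16/1 → 8; chars 08.

EH08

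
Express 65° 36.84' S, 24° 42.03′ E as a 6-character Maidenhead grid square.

KC24ij

Shift to the Maidenhead origin (180°W, 90°S): lon 204.7005, lat 24.3860.
Field: lon ⌊204.7005/20⌋ = 10 → K; lat ⌊24.3860/10⌋ = 2 → C.
Square: lon ⌊4.7005/2⌋ = 2; lat ⌊4.3860/1⌋ = 4.
Subsquare: lon ⌊0.7005/0.0833333⌋ = 8 → i; lat ⌊0.3860/0.0416667⌋ = 9 → j.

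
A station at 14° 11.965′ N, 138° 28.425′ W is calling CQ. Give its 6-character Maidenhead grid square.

CK04se

Add 180° to longitude and 90° to latitude: 41.5263, 104.1994.
Field: 41.5263/20 → 2 → C, 104.1994/10 → 10 → K; chars CK.
Square: 1.5263/2 → 0, 4.1994/1 → 4; chars 04.
Subsquare: 1.5263/0.0833333 → 18 → s, 0.1994/0.0416667 → 4 → e; chars se.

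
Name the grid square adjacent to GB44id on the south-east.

Longitude subsquare i = 8; +1 → 9 = j.
Latitude subsquare d = 3; −1 → 2 = c.

GB44jc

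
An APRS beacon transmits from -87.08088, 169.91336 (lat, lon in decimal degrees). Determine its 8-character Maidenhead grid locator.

Add 180° to longitude and 90° to latitude: 349.91336, 2.91912.
Field: 349.91336/20 → 17 → R, 2.91912/10 → 0 → A; chars RA.
Square: 9.91336/2 → 4, 2.91912/1 → 2; chars 42.
Subsquare: 1.91336/0.0833333 → 22 → w, 0.91912/0.0416667 → 22 → w; chars ww.
Extended square: 0.08003/0.00833333 → 9, 0.00245/0.00416667 → 0; chars 90.

RA42ww90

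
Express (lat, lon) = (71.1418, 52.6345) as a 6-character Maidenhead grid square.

Offset from 180°W / 90°S: lon 232.6345°, lat 161.1418°.
Field (20°×10°, letters A–R): lon ⌊232.6345/20⌋ = 11 → L; lat ⌊161.1418/10⌋ = 16 → Q.
Square (2°×1°, digits 0–9): lon ⌊12.6345/2⌋ = 6; lat ⌊1.1418/1⌋ = 1.
Subsquare (5′×2.5′, letters a–x): lon ⌊0.6345/0.0833333⌋ = 7 → h; lat ⌊0.1418/0.0416667⌋ = 3 → d.

LQ61hd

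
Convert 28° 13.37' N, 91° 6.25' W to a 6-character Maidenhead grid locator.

EL48kf

Offset from 180°W / 90°S: lon 88.8958°, lat 118.2228°.
Field: lon ⌊88.8958/20⌋ = 4 → E; lat ⌊118.2228/10⌋ = 11 → L.
Square: lon ⌊8.8958/2⌋ = 4; lat ⌊8.2228/1⌋ = 8.
Subsquare: lon ⌊0.8958/0.0833333⌋ = 10 → k; lat ⌊0.2228/0.0416667⌋ = 5 → f.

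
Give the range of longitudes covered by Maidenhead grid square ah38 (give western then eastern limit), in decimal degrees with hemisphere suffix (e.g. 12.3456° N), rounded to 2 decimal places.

174.00° W, 172.00° W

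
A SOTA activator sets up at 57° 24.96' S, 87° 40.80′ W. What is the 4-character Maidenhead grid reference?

ED62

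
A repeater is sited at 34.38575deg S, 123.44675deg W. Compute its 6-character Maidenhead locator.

CF85go

Add 180° to longitude and 90° to latitude: 56.5533, 55.6142.
Field: lon ⌊56.5533/20⌋ = 2 → C; lat ⌊55.6142/10⌋ = 5 → F.
Square: lon ⌊16.5533/2⌋ = 8; lat ⌊5.6142/1⌋ = 5.
Subsquare: lon ⌊0.5533/0.0833333⌋ = 6 → g; lat ⌊0.6142/0.0416667⌋ = 14 → o.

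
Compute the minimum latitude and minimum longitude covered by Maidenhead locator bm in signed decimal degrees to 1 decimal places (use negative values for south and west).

30.0, -160.0

Field B=1, M=12: +1·20° lon, +12·10° lat → SW at lon -160°, lat 30°.
latitude 30.0, longitude -160.0.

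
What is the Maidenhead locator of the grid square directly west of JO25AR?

Longitude subsquare a = 0; −1 → -1, wraps to 23 = x, carry into square.
Longitude square 2; −1 → 1.
The latitude characters are unchanged.

JO15xr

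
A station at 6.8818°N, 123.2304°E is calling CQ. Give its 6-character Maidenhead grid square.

Add 180° to longitude and 90° to latitude: 303.2304, 96.8818.
Field: 303.2304/20 → 15 → P, 96.8818/10 → 9 → J; chars PJ.
Square: 3.2304/2 → 1, 6.8818/1 → 6; chars 16.
Subsquare: 1.2304/0.0833333 → 14 → o, 0.8818/0.0416667 → 21 → v; chars ov.

PJ16ov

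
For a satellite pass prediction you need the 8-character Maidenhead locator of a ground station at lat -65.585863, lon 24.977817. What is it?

KC24lj79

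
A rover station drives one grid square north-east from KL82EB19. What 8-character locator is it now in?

Longitude extended square 1; +1 → 2.
Latitude extended square 9; +1 → 10, wraps to 0, carry into subsquare.
Latitude subsquare b = 1; +1 → 2 = c.

KL82ec20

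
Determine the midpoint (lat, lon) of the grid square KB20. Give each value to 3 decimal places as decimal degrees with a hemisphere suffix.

79.500° S, 25.000° E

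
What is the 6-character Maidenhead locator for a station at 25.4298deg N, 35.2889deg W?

HL25ik

Offset from 180°W / 90°S: lon 144.7111°, lat 115.4298°.
Field (20°×10°, letters A–R): 144.7111/20 → 7 → H, 115.4298/10 → 11 → L; chars HL.
Square (2°×1°, digits 0–9): 4.7111/2 → 2, 5.4298/1 → 5; chars 25.
Subsquare (5′×2.5′, letters a–x): 0.7111/0.0833333 → 8 → i, 0.4298/0.0416667 → 10 → k; chars ik.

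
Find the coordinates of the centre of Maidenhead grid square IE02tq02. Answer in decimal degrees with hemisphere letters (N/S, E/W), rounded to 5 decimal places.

47.32292° S, 18.41250° W

Field I=8, E=4: +8·20° lon, +4·10° lat → SW at lon -20°, lat -50°.
Square 0, 2: +0·2° lon, +2·1° lat → SW at lon -20°, lat -48°.
Subsquare t=19, q=16: +19·0.0833333° lon, +16·0.0416667° lat → SW at lon -18.4167°, lat -47.3333°.
Extended square 0, 2: +0·0.00833333° lon, +2·0.00416667° lat → SW at lon -18.4167°, lat -47.325°.
Cell spans 0.00833333° lon × 0.00416667° lat. Centre is SW corner plus half of each.
latitude 47.32292° S, longitude 18.41250° W.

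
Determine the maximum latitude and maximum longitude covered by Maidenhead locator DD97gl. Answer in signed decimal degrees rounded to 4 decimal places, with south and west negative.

-52.5000, -101.4167

Field D=3, D=3: +3·20° lon, +3·10° lat → SW at lon -120°, lat -60°.
Square 9, 7: +9·2° lon, +7·1° lat → SW at lon -102°, lat -53°.
Subsquare g=6, l=11: +6·0.0833333° lon, +11·0.0416667° lat → SW at lon -101.5°, lat -52.5417°.
Cell spans 0.0833333° lon × 0.0416667° lat. NE corner is SW corner plus one full cell.
latitude -52.5000, longitude -101.4167.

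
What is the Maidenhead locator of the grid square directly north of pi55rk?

Latitude subsquare k = 10; +1 → 11 = l.
The longitude characters are unchanged.

PI55rl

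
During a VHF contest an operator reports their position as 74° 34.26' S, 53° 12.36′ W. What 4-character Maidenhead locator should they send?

Offset from 180°W / 90°S: lon 126.79°, lat 15.43°.
Field: lon ⌊126.79/20⌋ = 6 → G; lat ⌊15.43/10⌋ = 1 → B.
Square: lon ⌊6.79/2⌋ = 3; lat ⌊5.43/1⌋ = 5.

GB35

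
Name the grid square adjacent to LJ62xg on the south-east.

Longitude subsquare x = 23; +1 → 24, wraps to 0 = a, carry into square.
Longitude square 6; +1 → 7.
Latitude subsquare g = 6; −1 → 5 = f.

LJ72af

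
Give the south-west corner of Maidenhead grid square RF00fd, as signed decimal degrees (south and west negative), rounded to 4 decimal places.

-39.8750, 160.4167

Field R=17, F=5: +17·20° lon, +5·10° lat → SW at lon 160°, lat -40°.
Square 0, 0: +0·2° lon, +0·1° lat → SW at lon 160°, lat -40°.
Subsquare f=5, d=3: +5·0.0833333° lon, +3·0.0416667° lat → SW at lon 160.417°, lat -39.875°.
latitude -39.8750, longitude 160.4167.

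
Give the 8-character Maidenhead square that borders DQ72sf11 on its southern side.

Latitude extended square 1; −1 → 0.
The longitude characters are unchanged.

DQ72sf10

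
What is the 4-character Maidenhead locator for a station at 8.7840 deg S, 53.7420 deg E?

Add 180° to longitude and 90° to latitude: 233.74, 81.22.
Field: lon ⌊233.74/20⌋ = 11 → L; lat ⌊81.22/10⌋ = 8 → I.
Square: lon ⌊13.74/2⌋ = 6; lat ⌊1.22/1⌋ = 1.

LI61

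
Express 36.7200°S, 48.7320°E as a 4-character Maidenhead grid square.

LF43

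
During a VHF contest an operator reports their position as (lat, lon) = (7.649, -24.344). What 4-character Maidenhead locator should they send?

HJ77

Add 180° to longitude and 90° to latitude: 155.66, 97.65.
Field: 155.66/20 → 7 → H, 97.65/10 → 9 → J; chars HJ.
Square: 15.66/2 → 7, 7.65/1 → 7; chars 77.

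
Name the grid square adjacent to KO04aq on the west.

JO94xq

Longitude subsquare a = 0; −1 → -1, wraps to 23 = x, carry into square.
Longitude square 0; −1 → -1, wraps to 9, carry into field.
Longitude field K = 10; −1 → 9 = J.
The latitude characters are unchanged.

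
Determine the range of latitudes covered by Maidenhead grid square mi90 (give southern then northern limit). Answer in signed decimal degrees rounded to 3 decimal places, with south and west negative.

-10.000, -9.000

Field M=12, I=8: +12·20° lon, +8·10° lat → SW at lon 60°, lat -10°.
Square 9, 0: +9·2° lon, +0·1° lat → SW at lon 78°, lat -10°.
Cell spans 2° lon × 1° lat.
south -10.000, north -9.000.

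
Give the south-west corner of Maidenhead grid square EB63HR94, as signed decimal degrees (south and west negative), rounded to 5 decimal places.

Field E=4, B=1: +4·20° lon, +1·10° lat → SW at lon -100°, lat -80°.
Square 6, 3: +6·2° lon, +3·1° lat → SW at lon -88°, lat -77°.
Subsquare h=7, r=17: +7·0.0833333° lon, +17·0.0416667° lat → SW at lon -87.4167°, lat -76.2917°.
Extended square 9, 4: +9·0.00833333° lon, +4·0.00416667° lat → SW at lon -87.3417°, lat -76.275°.
latitude -76.27500, longitude -87.34167.

-76.27500, -87.34167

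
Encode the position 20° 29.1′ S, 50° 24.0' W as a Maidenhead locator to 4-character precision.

GG49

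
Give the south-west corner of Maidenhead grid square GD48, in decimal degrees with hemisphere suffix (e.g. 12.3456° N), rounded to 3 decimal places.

52.000° S, 52.000° W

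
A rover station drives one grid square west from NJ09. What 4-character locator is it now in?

MJ99

Longitude square 0; −1 → -1, wraps to 9, carry into field.
Longitude field N = 13; −1 → 12 = M.
The latitude characters are unchanged.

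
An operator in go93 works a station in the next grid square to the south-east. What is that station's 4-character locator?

Longitude square 9; +1 → 10, wraps to 0, carry into field.
Longitude field G = 6; +1 → 7 = H.
Latitude square 3; −1 → 2.

HO02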